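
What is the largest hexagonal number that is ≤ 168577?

Solve n(2n−1) ≤ 168577 for integer n.
n = 290 gives 167910 ≤ 168577, while n = 291 gives 169071 > 168577; so the answer is 167910.

167910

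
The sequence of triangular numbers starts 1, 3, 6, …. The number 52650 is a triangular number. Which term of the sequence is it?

324

Set n(n+1)/2 = 52650, giving n² + n − 105300 = 0.
So n = (-1 + 649) / 2 = 648/2 = 324.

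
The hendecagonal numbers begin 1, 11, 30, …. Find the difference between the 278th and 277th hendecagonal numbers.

2494

Consecutive hendecagonal numbers differ by 9n − 8: here 9·278 − 8 = 2494.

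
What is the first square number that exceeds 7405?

7569

Solve n² > 7405 for integer n.
The largest n with value ≤ 7405 is 86 (since 7396 ≤ 7405 < 7569), so the first above is n = 87, value 7569.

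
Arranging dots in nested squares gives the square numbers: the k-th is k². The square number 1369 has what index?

We need n² = 1369, so n = √1369 = 37.
Check: 37² = 1369. ✓

37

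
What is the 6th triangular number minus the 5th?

6

Consecutive triangular numbers differ by n: T_{6} − T_{5} = 6.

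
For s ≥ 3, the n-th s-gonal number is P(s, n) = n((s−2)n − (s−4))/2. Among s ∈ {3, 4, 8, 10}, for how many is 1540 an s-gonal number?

s = 3: P(3, 55) = 1540. ✓
s = 4: P(4, 39) = 1521 and P(4, 40) = 1600; 1540 is not s-gonal.
s = 8: P(8, 22) = 1408 and P(8, 23) = 1541; 1540 is not s-gonal.
s = 10: P(10, 20) = 1540. ✓
Hits: s ∈ {3, 10} → 2.

2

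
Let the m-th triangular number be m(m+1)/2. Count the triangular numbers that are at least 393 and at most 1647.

The n-th triangular number is n(n+1)/2.
Smallest index with value ≥ 393: n = 28 (giving 406).
Largest index with value ≤ 1647: n = 56 (giving 1596).
Indices 28 through 56: 29 terms.

29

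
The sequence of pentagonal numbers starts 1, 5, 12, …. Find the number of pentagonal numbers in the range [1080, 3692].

The n-th pentagonal number is n(3n−1)/2.
Smallest index with value ≥ 1080: n = 27 (giving 1080).
Largest index with value ≤ 3692: n = 49 (giving 3577).
Indices 27 through 49: 23 terms.

23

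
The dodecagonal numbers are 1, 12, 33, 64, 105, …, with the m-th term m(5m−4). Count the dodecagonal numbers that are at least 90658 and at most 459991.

The n-th dodecagonal number is n(5n−4).
Smallest index with value ≥ 90658: n = 136 (giving 91936).
Largest index with value ≤ 459991: n = 303 (giving 457833).
Indices 136 through 303: 168 terms.

168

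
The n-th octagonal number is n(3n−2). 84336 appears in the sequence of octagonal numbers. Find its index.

Set n(3n−2) = 84336, giving 3n² − 2n − 84336 = 0.
The discriminant is 4 + 12·84336 = 1012036, and √1012036 = 1006.
So n = (2 + 1006) / 6 = 1008/6 = 168.
Check: 168·(3·168 − 2) = 84336. ✓

168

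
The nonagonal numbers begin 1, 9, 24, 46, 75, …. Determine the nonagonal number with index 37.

37·(7·37 − 5)/2 = 37·254/2 = 37·127 = 4699.

4699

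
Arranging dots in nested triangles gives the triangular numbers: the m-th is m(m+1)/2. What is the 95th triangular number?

The 95th triangular number is n(n+1)/2 with n = 95.
95·96/2 = 9120/2 = 4560.

4560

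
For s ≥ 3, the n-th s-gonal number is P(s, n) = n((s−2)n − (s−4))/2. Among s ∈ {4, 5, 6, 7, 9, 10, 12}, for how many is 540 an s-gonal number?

s = 4: P(4, 23) = 529 and P(4, 24) = 576; 540 is not s-gonal.
s = 5: P(5, 19) = 532 and P(5, 20) = 590; 540 is not s-gonal.
s = 6: P(6, 16) = 496 and P(6, 17) = 561; 540 is not s-gonal.
s = 7: P(7, 15) = 540. ✓
s = 9: P(9, 12) = 474 and P(9, 13) = 559; 540 is not s-gonal.
s = 10: P(10, 12) = 540. ✓
s = 12: P(12, 10) = 460 and P(12, 11) = 561; 540 is not s-gonal.
Hits: s ∈ {7, 10} → 2.

2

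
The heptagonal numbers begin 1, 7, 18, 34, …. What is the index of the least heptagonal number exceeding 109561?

Solve n(5n−3)/2 > 109561 for integer n.
The largest n with value ≤ 109561 is 209 (since 108889 ≤ 109561 < 109935), so the first above is n = 210, value 109935.

210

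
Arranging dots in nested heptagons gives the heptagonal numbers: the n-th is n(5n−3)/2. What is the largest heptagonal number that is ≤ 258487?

257121

Solve n(5n−3)/2 ≤ 258487 for integer n.
n = 321 gives 257121 ≤ 258487, while n = 322 gives 258727 > 258487; so the answer is 257121.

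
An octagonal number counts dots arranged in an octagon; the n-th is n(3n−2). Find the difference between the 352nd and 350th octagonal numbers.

352·(3·352 − 2) = 371008 and 350·(3·350 − 2) = 366800.
Difference: 371008 − 366800 = 4208.

4208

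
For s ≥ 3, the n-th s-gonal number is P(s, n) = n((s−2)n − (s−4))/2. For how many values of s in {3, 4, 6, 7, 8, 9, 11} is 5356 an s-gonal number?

2

s = 3: P(3, 103) = 5356. ✓
s = 4: P(4, 73) = 5329 and P(4, 74) = 5476; 5356 is not s-gonal.
s = 6: P(6, 52) = 5356. ✓
s = 7: P(7, 46) = 5221 and P(7, 47) = 5452; 5356 is not s-gonal.
s = 8: P(8, 42) = 5208 and P(8, 43) = 5461; 5356 is not s-gonal.
s = 9: P(9, 39) = 5226 and P(9, 40) = 5500; 5356 is not s-gonal.
s = 11: P(11, 34) = 5083 and P(11, 35) = 5390; 5356 is not s-gonal.
Hits: s ∈ {3, 6} → 2.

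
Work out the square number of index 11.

121

11² = 121.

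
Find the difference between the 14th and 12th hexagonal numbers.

102

14·(2·14 − 1) = 378 and 12·(2·12 − 1) = 276.
Difference: 378 − 276 = 102.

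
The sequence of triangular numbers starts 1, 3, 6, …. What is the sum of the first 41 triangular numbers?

Σ i(i+1)/2 = (Σi² + Σi) / 2 over i = 1..41.
Σi = 861 and Σi² = 23821.
(1·23821 + 1·861) / 2 = 24682/2 = 12341.

12341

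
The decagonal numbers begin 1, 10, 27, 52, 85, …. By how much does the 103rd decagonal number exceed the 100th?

2427

103·(4·103 − 3) = 42127 and 100·(4·100 − 3) = 39700.
Difference: 42127 − 39700 = 2427.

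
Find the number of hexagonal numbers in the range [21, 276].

The n-th hexagonal number is n(2n−1).
Smallest index with value ≥ 21: n = 4 (giving 28).
Largest index with value ≤ 276: n = 12 (giving 276).
Indices 4 through 12: 9 terms.

9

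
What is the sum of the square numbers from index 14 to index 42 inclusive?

Σ_{i=14}^{42} i² = 25585 − 819 = 24766.

24766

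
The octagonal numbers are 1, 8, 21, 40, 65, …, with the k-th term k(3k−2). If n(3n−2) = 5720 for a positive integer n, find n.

44

Set n(3n−2) = 5720, giving 3n² − 2n − 5720 = 0.
The discriminant is 4 + 12·5720 = 68644, and √68644 = 262.
So n = (2 + 262) / 6 = 264/6 = 44.
Check: 44·(3·44 − 2) = 5720. ✓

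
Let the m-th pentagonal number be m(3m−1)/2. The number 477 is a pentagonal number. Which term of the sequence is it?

Set n(3n−1)/2 = 477, giving 3n² − n − 954 = 0.
So n = (1 + 107) / 6 = 108/6 = 18.

18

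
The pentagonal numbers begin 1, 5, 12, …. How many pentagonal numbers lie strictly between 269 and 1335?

The n-th pentagonal number is n(3n−1)/2.
Smallest index with value > 269: n = 14 (giving 287).
Largest index with value < 1335: n = 29 (giving 1247).
Indices 14 through 29: 16 terms.

16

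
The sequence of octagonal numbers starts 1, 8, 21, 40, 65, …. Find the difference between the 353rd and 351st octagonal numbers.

353·(3·353 − 2) = 373121 and 351·(3·351 − 2) = 368901.
Difference: 373121 − 368901 = 4220.

4220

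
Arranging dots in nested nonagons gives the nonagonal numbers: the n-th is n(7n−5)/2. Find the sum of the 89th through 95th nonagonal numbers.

Σ i(7i−5)/2 = (7Σi² − 5Σi) / 2 over i = 89..95.
Σi = 4560 − 3916 = 644 and Σi² = 290320 − 231044 = 59276.
(7·59276 − 5·644) / 2 = 411712/2 = 205856.

205856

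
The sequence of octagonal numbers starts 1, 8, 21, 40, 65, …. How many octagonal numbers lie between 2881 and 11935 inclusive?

32

The n-th octagonal number is n(3n−2).
Smallest index with value ≥ 2881: n = 32 (giving 3008).
Largest index with value ≤ 11935: n = 63 (giving 11781).
Indices 32 through 63: 32 terms.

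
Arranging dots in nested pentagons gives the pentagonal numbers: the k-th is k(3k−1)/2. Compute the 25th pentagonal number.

The 25th pentagonal number is n(3n−1)/2 with n = 25.
25·(3·25 − 1)/2 = 25·74/2 = 25·37 = 925.

925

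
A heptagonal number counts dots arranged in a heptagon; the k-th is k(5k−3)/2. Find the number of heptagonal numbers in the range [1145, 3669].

17

The n-th heptagonal number is n(5n−3)/2.
Smallest index with value ≥ 1145: n = 22 (giving 1177).
Largest index with value ≤ 3669: n = 38 (giving 3553).
Indices 22 through 38: 17 terms.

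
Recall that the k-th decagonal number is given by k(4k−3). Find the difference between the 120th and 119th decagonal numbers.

953

Consecutive decagonal numbers differ by 8n − 7: here 8·120 − 7 = 953.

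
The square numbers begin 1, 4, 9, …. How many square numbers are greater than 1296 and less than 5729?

39

The n-th square number is n².
Smallest index with value > 1296: n = 37 (giving 1369).
Largest index with value < 5729: n = 75 (giving 5625).
Indices 37 through 75: 39 terms.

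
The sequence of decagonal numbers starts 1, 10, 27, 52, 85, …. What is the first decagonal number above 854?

Solve n(4n−3) > 854 for integer n.
The largest n with value ≤ 854 is 14 (since 742 ≤ 854 < 855), so the first above is n = 15, value 855.

855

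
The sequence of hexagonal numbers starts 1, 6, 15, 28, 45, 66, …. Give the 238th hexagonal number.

238·(2·238 − 1) = 238·475 = 113050.

113050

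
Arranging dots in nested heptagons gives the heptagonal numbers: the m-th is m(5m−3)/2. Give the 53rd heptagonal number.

6943

53·(5·53 − 3)/2 = 53·262/2 = 53·131 = 6943.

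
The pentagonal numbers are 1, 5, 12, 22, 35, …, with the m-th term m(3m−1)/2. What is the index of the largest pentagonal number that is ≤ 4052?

52

Solve n(3n−1)/2 ≤ 4052 for integer n.
n = 52 gives 4030 ≤ 4052, while n = 53 gives 4187 > 4052; so the answer is index 52.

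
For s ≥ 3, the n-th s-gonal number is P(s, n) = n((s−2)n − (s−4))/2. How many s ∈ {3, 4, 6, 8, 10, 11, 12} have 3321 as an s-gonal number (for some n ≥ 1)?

2

s = 3: P(3, 81) = 3321. ✓
s = 4: P(4, 57) = 3249 and P(4, 58) = 3364; 3321 is not s-gonal.
s = 6: P(6, 41) = 3321. ✓
s = 8: P(8, 33) = 3201 and P(8, 34) = 3400; 3321 is not s-gonal.
s = 10: P(10, 29) = 3277 and P(10, 30) = 3510; 3321 is not s-gonal.
s = 11: P(11, 27) = 3186 and P(11, 28) = 3430; 3321 is not s-gonal.
s = 12: P(12, 26) = 3276 and P(12, 27) = 3537; 3321 is not s-gonal.
Hits: s ∈ {3, 6} → 2.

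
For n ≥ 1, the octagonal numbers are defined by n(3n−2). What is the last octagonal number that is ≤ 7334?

Solve n(3n−2) ≤ 7334 for integer n.
n = 49 gives 7105 ≤ 7334, while n = 50 gives 7400 > 7334; so the answer is 7105.

7105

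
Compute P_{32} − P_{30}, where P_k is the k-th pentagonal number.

185

32·(3·32 − 1)/2 = 1520 and 30·(3·30 − 1)/2 = 1335.
Difference: 1520 − 1335 = 185.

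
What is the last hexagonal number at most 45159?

Solve n(2n−1) ≤ 45159 for integer n.
n = 150 gives 44850 ≤ 45159, while n = 151 gives 45451 > 45159; so the answer is 44850.

44850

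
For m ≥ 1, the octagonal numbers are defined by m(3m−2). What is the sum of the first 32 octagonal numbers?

33264

Σ i(3i−2) = 3Σi² − 2Σi over i = 1..32.
Σi = 528 and Σi² = 11440.
3·11440 − 2·528 = 33264.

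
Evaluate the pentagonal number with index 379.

215272

The 379th pentagonal number is n(3n−1)/2 with n = 379.
379·(3·379 − 1)/2 = 379·1136/2 = 379·568 = 215272.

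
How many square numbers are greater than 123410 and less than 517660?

The n-th square number is n².
Smallest index with value > 123410: n = 352 (giving 123904).
Largest index with value < 517660: n = 719 (giving 516961).
Indices 352 through 719: 368 terms.

368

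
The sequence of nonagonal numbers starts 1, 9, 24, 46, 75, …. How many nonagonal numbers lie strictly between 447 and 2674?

16

The n-th nonagonal number is n(7n−5)/2.
Smallest index with value > 447: n = 12 (giving 474).
Largest index with value < 2674: n = 27 (giving 2484).
Indices 12 through 27: 16 terms.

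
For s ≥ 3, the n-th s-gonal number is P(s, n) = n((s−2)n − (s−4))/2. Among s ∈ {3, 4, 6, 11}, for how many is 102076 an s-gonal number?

s = 3: P(3, 451) = 101926 and P(3, 452) = 102378; 102076 is not s-gonal.
s = 4: P(4, 319) = 101761 and P(4, 320) = 102400; 102076 is not s-gonal.
s = 6: P(6, 226) = 101926 and P(6, 227) = 102831; 102076 is not s-gonal.
s = 11: P(11, 151) = 102076. ✓
Hits: s ∈ {11} → 1.

1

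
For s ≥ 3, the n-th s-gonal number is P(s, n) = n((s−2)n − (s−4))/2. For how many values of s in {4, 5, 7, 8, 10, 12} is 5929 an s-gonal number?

s = 4: P(4, 77) = 5929. ✓
s = 5: P(5, 63) = 5922 and P(5, 64) = 6112; 5929 is not s-gonal.
s = 7: P(7, 49) = 5929. ✓
s = 8: P(8, 44) = 5720 and P(8, 45) = 5985; 5929 is not s-gonal.
s = 10: P(10, 38) = 5662 and P(10, 39) = 5967; 5929 is not s-gonal.
s = 12: P(12, 34) = 5644 and P(12, 35) = 5985; 5929 is not s-gonal.
Hits: s ∈ {4, 7} → 2.

2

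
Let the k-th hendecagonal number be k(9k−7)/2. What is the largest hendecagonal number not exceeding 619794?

Solve n(9n−7)/2 ≤ 619794 for integer n.
n = 371 gives 618086 ≤ 619794, while n = 372 gives 621426 > 619794; so the answer is 618086.

618086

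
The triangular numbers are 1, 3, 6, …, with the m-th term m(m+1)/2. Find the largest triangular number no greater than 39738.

Solve n(n+1)/2 ≤ 39738 for integer n.
n = 281 gives 39621 ≤ 39738, while n = 282 gives 39903 > 39738; so the answer is 39621.

39621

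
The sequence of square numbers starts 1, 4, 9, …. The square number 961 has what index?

We need n² = 961, so n = √961 = 31.
Check: 31² = 961. ✓

31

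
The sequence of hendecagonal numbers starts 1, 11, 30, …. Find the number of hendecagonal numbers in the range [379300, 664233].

94

The n-th hendecagonal number is n(9n−7)/2.
Smallest index with value ≥ 379300: n = 291 (giving 380046).
Largest index with value ≤ 664233: n = 384 (giving 662208).
Indices 291 through 384: 94 terms.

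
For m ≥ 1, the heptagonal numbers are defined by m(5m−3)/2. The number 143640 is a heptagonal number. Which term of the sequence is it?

240

Set n(5n−3)/2 = 143640, giving 5n² − 3n − 287280 = 0.
So n = (3 + 2397) / 10 = 2400/10 = 240.
Check: 240·(5·240 − 3)/2 = 143640. ✓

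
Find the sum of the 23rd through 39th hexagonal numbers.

Σ i(2i−1) = 2Σi² − Σi over i = 23..39.
Σi = 780 − 253 = 527 and Σi² = 20540 − 3795 = 16745.
2·16745 − 1·527 = 32963.

32963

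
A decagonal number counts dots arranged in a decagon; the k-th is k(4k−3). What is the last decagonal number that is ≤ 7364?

7267

Solve n(4n−3) ≤ 7364 for integer n.
n = 43 gives 7267 ≤ 7364, while n = 44 gives 7612 > 7364; so the answer is 7267.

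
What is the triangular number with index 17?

153

17·18/2 = 306/2 = 153.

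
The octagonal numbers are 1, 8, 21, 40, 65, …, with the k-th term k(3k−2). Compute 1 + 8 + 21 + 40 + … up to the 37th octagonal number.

51319

Σ i(3i−2) = 3Σi² − 2Σi over i = 1..37.
Σi = 703 and Σi² = 17575.
3·17575 − 2·703 = 51319.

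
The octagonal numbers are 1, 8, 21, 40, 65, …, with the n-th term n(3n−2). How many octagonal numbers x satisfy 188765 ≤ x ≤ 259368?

43

The n-th octagonal number is n(3n−2).
Smallest index with value ≥ 188765: n = 252 (giving 190008).
Largest index with value ≤ 259368: n = 294 (giving 258720).
Indices 252 through 294: 43 terms.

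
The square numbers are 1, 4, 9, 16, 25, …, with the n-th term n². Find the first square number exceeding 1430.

Solve n² > 1430 for integer n.
The largest n with value ≤ 1430 is 37 (since 1369 ≤ 1430 < 1444), so the first above is n = 38, value 1444.

1444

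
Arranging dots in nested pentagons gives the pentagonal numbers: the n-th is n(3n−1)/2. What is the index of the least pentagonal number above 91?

Solve n(3n−1)/2 > 91 for integer n.
The largest n with value ≤ 91 is 7 (since 70 ≤ 91 < 92), so the first above is n = 8, value 92.

8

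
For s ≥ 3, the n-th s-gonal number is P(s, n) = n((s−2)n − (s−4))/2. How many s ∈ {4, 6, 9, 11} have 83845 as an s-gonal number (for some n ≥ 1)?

1

s = 4: P(4, 289) = 83521 and P(4, 290) = 84100; 83845 is not s-gonal.
s = 6: P(6, 205) = 83845. ✓
s = 9: P(9, 155) = 83700 and P(9, 156) = 84786; 83845 is not s-gonal.
s = 11: P(11, 136) = 82756 and P(11, 137) = 83981; 83845 is not s-gonal.
Hits: s ∈ {6} → 1.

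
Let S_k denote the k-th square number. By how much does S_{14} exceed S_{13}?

n² − (n−1)² = 2n − 1, so 14² − 13² = 2·14 − 1 = 27.

27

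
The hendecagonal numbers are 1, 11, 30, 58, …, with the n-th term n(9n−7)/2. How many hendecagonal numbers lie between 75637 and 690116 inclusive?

The n-th hendecagonal number is n(9n−7)/2.
Smallest index with value ≥ 75637: n = 131 (giving 76766).
Largest index with value ≤ 690116: n = 392 (giving 690116).
Indices 131 through 392: 262 terms.

262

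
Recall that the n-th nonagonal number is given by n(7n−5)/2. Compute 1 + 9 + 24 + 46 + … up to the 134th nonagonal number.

2816010

Σ i(7i−5)/2 = (7Σi² − 5Σi) / 2 over i = 1..134.
Σi = 9045 and Σi² = 811035.
(7·811035 − 5·9045) / 2 = 5632020/2 = 2816010.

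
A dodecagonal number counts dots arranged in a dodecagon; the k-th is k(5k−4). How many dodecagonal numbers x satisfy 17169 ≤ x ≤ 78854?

The n-th dodecagonal number is n(5n−4).
Smallest index with value ≥ 17169: n = 59 (giving 17169).
Largest index with value ≤ 78854: n = 125 (giving 77625).
Indices 59 through 125: 67 terms.

67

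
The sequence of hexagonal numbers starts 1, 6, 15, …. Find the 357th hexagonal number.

254541

The 357th hexagonal number is n(2n−1) with n = 357.
357·(2·357 − 1) = 357·713 = 254541.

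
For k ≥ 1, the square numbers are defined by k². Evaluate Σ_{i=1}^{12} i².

650

Σ_{i=1}^{12} i² = 12·13·25/6 = 650.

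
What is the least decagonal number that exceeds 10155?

Solve n(4n−3) > 10155 for integer n.
The largest n with value ≤ 10155 is 50 (since 9850 ≤ 10155 < 10251), so the first above is n = 51, value 10251.

10251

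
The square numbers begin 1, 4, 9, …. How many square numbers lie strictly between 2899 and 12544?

58

The n-th square number is n².
Smallest index with value > 2899: n = 54 (giving 2916).
Largest index with value < 12544: n = 111 (giving 12321).
Indices 54 through 111: 58 terms.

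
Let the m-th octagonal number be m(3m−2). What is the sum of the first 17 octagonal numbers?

Σ i(3i−2) = 3Σi² − 2Σi over i = 1..17.
Σi = 153 and Σi² = 1785.
3·1785 − 2·153 = 5049.

5049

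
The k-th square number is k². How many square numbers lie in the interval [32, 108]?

5

The n-th square number is n².
Smallest index with value ≥ 32: n = 6 (giving 36).
Largest index with value ≤ 108: n = 10 (giving 100).
Indices 6 through 10: 5 terms.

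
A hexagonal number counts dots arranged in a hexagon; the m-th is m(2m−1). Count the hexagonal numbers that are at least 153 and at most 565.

9

The n-th hexagonal number is n(2n−1).
Smallest index with value ≥ 153: n = 9 (giving 153).
Largest index with value ≤ 565: n = 17 (giving 561).
Indices 9 through 17: 9 terms.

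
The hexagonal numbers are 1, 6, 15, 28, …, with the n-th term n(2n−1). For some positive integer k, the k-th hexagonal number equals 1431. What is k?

27

Set n(2n−1) = 1431, giving 2n² − n − 1431 = 0.
So n = (1 + 107) / 4 = 108/4 = 27.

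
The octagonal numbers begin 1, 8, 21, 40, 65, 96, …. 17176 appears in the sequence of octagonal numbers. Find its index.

Set n(3n−2) = 17176, giving 3n² − 2n − 17176 = 0.
The discriminant is 4 + 12·17176 = 206116, and √206116 = 454.
So n = (2 + 454) / 6 = 456/6 = 76.

76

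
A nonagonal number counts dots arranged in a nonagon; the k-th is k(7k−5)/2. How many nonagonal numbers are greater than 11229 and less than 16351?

11

The n-th nonagonal number is n(7n−5)/2.
Smallest index with value > 11229: n = 58 (giving 11629).
Largest index with value < 16351: n = 68 (giving 16014).
Indices 58 through 68: 11 terms.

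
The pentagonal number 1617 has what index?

33

Set n(3n−1)/2 = 1617, giving 3n² − n − 3234 = 0.
The discriminant is 1 + 24·1617 = 38809, and √38809 = 197.
So n = (1 + 197) / 6 = 198/6 = 33.
Check: 33·(3·33 − 1)/2 = 1617. ✓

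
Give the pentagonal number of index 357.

190995

357·(3·357 − 1)/2 = 357·1070/2 = 357·535 = 190995.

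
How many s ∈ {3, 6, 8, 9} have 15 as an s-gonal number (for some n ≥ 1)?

2

s = 3: P(3, 5) = 15. ✓
s = 6: P(6, 3) = 15. ✓
s = 8: P(8, 2) = 8 and P(8, 3) = 21; 15 is not s-gonal.
s = 9: P(9, 2) = 9 and P(9, 3) = 24; 15 is not s-gonal.
Hits: s ∈ {3, 6} → 2.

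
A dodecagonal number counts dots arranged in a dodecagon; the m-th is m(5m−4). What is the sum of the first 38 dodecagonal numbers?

Σ i(5i−4) = 5Σi² − 4Σi over i = 1..38.
Σi = 741 and Σi² = 19019.
5·19019 − 4·741 = 92131.

92131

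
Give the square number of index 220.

48400

The 220th square number is n² with n = 220.
220² = 48400.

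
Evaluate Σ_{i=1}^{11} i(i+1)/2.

286

Σ i(i+1)/2 = (Σi² + Σi) / 2 over i = 1..11.
Σi = 66 and Σi² = 506.
(1·506 + 1·66) / 2 = 572/2 = 286.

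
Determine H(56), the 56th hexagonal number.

6216

The 56th hexagonal number is n(2n−1) with n = 56.
56·(2·56 − 1) = 56·111 = 6216.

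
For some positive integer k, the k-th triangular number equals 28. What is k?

7

Set n(n+1)/2 = 28, giving n² + n − 56 = 0.
The discriminant is 1 + 8·28 = 225, and √225 = 15.
So n = (-1 + 15) / 2 = 14/2 = 7.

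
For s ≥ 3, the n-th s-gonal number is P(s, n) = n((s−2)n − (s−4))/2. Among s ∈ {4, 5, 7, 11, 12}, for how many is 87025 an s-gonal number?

s = 4: P(4, 295) = 87025. ✓
s = 5: P(5, 241) = 87001 and P(5, 242) = 87725; 87025 is not s-gonal.
s = 7: P(7, 186) = 86211 and P(7, 187) = 87142; 87025 is not s-gonal.
s = 11: P(11, 139) = 86458 and P(11, 140) = 87710; 87025 is not s-gonal.
s = 12: P(12, 132) = 86592 and P(12, 133) = 87913; 87025 is not s-gonal.
Hits: s ∈ {4} → 1.

1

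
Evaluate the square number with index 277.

The 277th square number is n² with n = 277.
277² = 76729.

76729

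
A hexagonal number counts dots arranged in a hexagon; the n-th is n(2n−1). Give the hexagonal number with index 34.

The 34th hexagonal number is n(2n−1) with n = 34.
34·(2·34 − 1) = 34·67 = 2278.

2278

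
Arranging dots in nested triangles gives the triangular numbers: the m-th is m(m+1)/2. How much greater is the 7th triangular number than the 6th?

Consecutive triangular numbers differ by n: T_{7} − T_{6} = 7.

7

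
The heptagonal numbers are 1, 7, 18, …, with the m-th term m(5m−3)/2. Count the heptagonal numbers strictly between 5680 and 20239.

43

The n-th heptagonal number is n(5n−3)/2.
Smallest index with value > 5680: n = 48 (giving 5688).
Largest index with value < 20239: n = 90 (giving 20115).
Indices 48 through 90: 43 terms.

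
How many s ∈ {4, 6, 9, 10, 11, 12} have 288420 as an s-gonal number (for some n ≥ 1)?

1

s = 4: P(4, 537) = 288369 and P(4, 538) = 289444; 288420 is not s-gonal.
s = 6: P(6, 380) = 288420. ✓
s = 9: P(9, 287) = 287574 and P(9, 288) = 289584; 288420 is not s-gonal.
s = 10: P(10, 268) = 286492 and P(10, 269) = 288637; 288420 is not s-gonal.
s = 11: P(11, 253) = 287155 and P(11, 254) = 289433; 288420 is not s-gonal.
s = 12: P(12, 240) = 287040 and P(12, 241) = 289441; 288420 is not s-gonal.
Hits: s ∈ {6} → 1.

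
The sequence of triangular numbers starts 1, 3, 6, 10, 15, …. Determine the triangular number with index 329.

54285

The 329th triangular number is n(n+1)/2 with n = 329.
329·330/2 = 108570/2 = 54285.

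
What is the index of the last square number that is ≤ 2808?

52

Solve n² ≤ 2808 for integer n.
n = 52 gives 2704 ≤ 2808, while n = 53 gives 2809 > 2808; so the answer is index 52.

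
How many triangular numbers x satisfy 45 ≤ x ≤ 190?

11

The n-th triangular number is n(n+1)/2.
Smallest index with value ≥ 45: n = 9 (giving 45).
Largest index with value ≤ 190: n = 19 (giving 190).
Indices 9 through 19: 11 terms.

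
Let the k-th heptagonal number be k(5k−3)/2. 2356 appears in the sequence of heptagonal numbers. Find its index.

31

Set n(5n−3)/2 = 2356, giving 5n² − 3n − 4712 = 0.
The discriminant is 9 + 40·2356 = 94249, and √94249 = 307.
So n = (3 + 307) / 10 = 310/10 = 31.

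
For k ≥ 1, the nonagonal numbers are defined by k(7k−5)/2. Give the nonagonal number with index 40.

The 40th nonagonal number is n(7n−5)/2 with n = 40.
40·(7·40 − 5)/2 = 40·275/2 = 5500.

5500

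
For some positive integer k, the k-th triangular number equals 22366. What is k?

211

Set n(n+1)/2 = 22366, giving n² + n − 44732 = 0.
So n = (-1 + 423) / 2 = 422/2 = 211.
Check: 211·212/2 = 22366. ✓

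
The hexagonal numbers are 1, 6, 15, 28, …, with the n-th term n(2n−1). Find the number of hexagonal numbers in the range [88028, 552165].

The n-th hexagonal number is n(2n−1).
Smallest index with value ≥ 88028: n = 211 (giving 88831).
Largest index with value ≤ 552165: n = 525 (giving 550725).
Indices 211 through 525: 315 terms.

315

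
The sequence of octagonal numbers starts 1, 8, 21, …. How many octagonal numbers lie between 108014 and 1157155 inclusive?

431

The n-th octagonal number is n(3n−2).
Smallest index with value ≥ 108014: n = 191 (giving 109061).
Largest index with value ≤ 1157155: n = 621 (giving 1155681).
Indices 191 through 621: 431 terms.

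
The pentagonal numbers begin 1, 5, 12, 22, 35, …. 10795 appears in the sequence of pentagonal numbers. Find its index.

85

Set n(3n−1)/2 = 10795, giving 3n² − n − 21590 = 0.
The discriminant is 1 + 24·10795 = 259081, and √259081 = 509.
So n = (1 + 509) / 6 = 510/6 = 85.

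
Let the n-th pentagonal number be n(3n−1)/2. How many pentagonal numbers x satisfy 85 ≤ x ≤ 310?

7

The n-th pentagonal number is n(3n−1)/2.
Smallest index with value ≥ 85: n = 8 (giving 92).
Largest index with value ≤ 310: n = 14 (giving 287).
Indices 8 through 14: 7 terms.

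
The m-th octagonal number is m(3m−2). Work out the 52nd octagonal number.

The 52nd octagonal number is n(3n−2) with n = 52.
52·(3·52 − 2) = 52·154 = 8008.

8008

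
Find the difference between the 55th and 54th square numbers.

109

n² − (n−1)² = 2n − 1, so 55² − 54² = 2·55 − 1 = 109.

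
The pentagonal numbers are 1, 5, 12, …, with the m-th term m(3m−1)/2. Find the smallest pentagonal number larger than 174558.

175275

Solve n(3n−1)/2 > 174558 for integer n.
The largest n with value ≤ 174558 is 341 (since 174251 ≤ 174558 < 175275), so the first above is n = 342, value 175275.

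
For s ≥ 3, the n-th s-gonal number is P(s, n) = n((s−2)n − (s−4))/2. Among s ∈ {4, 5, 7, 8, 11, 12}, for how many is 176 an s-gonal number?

2

s = 4: P(4, 13) = 169 and P(4, 14) = 196; 176 is not s-gonal.
s = 5: P(5, 11) = 176. ✓
s = 7: P(7, 8) = 148 and P(7, 9) = 189; 176 is not s-gonal.
s = 8: P(8, 8) = 176. ✓
s = 11: P(11, 6) = 141 and P(11, 7) = 196; 176 is not s-gonal.
s = 12: P(12, 6) = 156 and P(12, 7) = 217; 176 is not s-gonal.
Hits: s ∈ {5, 8} → 2.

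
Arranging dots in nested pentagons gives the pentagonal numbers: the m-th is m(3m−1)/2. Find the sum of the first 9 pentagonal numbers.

405

Σ i(3i−1)/2 = (3Σi² − Σi) / 2 over i = 1..9.
Σi = 45 and Σi² = 285.
(3·285 − 1·45) / 2 = 810/2 = 405.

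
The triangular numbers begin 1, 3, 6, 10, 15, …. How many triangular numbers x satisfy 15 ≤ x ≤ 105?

The n-th triangular number is n(n+1)/2.
Smallest index with value ≥ 15: n = 5 (giving 15).
Largest index with value ≤ 105: n = 14 (giving 105).
Indices 5 through 14: 10 terms.

10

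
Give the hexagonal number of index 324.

The 324th hexagonal number is n(2n−1) with n = 324.
324·(2·324 − 1) = 324·647 = 209628.

209628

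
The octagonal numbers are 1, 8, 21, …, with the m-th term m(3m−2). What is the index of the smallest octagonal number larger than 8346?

Solve n(3n−2) > 8346 for integer n.
The largest n with value ≤ 8346 is 53 (since 8321 ≤ 8346 < 8640), so the first above is n = 54, value 8640.

54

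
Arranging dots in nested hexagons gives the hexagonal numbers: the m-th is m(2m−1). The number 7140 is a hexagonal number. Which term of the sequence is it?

Set n(2n−1) = 7140, giving 2n² − n − 7140 = 0.
So n = (1 + 239) / 4 = 240/4 = 60.
Check: 60·(2·60 − 1) = 7140. ✓

60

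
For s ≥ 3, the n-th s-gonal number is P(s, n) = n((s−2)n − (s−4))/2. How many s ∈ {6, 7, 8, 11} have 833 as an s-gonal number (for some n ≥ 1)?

2

s = 6: P(6, 20) = 780 and P(6, 21) = 861; 833 is not s-gonal.
s = 7: P(7, 18) = 783 and P(7, 19) = 874; 833 is not s-gonal.
s = 8: P(8, 17) = 833. ✓
s = 11: P(11, 14) = 833. ✓
Hits: s ∈ {8, 11} → 2.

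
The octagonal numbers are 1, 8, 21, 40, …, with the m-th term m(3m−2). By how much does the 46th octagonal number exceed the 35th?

2651

46·(3·46 − 2) = 6256 and 35·(3·35 − 2) = 3605.
Difference: 6256 − 3605 = 2651.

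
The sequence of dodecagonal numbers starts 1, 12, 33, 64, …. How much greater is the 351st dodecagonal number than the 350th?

Consecutive dodecagonal numbers differ by 10n − 9: here 10·351 − 9 = 3501.

3501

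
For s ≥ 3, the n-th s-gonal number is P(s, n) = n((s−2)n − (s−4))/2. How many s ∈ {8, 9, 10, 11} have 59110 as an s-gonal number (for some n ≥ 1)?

1

s = 8: P(8, 140) = 58520 and P(8, 141) = 59361; 59110 is not s-gonal.
s = 9: P(9, 130) = 58825 and P(9, 131) = 59736; 59110 is not s-gonal.
s = 10: P(10, 121) = 58201 and P(10, 122) = 59170; 59110 is not s-gonal.
s = 11: P(11, 115) = 59110. ✓
Hits: s ∈ {11} → 1.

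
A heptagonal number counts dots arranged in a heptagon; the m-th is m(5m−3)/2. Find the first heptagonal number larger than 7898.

8037

Solve n(5n−3)/2 > 7898 for integer n.
The largest n with value ≤ 7898 is 56 (since 7756 ≤ 7898 < 8037), so the first above is n = 57, value 8037.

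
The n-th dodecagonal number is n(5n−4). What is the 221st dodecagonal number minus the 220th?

2201

Consecutive dodecagonal numbers differ by 10n − 9: here 10·221 − 9 = 2201.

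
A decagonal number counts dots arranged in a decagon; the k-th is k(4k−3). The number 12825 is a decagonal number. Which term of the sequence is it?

Set n(4n−3) = 12825, giving 4n² − 3n − 12825 = 0.
So n = (3 + 453) / 8 = 456/8 = 57.
Check: 57·(4·57 − 3) = 12825. ✓

57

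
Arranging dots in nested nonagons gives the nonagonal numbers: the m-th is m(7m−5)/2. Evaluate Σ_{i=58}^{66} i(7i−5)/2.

Σ i(7i−5)/2 = (7Σi² − 5Σi) / 2 over i = 58..66.
Σi = 2211 − 1653 = 558 and Σi² = 98021 − 63365 = 34656.
(7·34656 − 5·558) / 2 = 239802/2 = 119901.

119901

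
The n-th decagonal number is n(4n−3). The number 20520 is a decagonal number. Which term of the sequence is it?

Set n(4n−3) = 20520, giving 4n² − 3n − 20520 = 0.
The discriminant is 9 + 16·20520 = 328329, and √328329 = 573.
So n = (3 + 573) / 8 = 576/8 = 72.

72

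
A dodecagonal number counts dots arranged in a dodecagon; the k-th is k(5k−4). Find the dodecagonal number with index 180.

161280

The 180th dodecagonal number is n(5n−4) with n = 180.
180·(5·180 − 4) = 180·896 = 161280.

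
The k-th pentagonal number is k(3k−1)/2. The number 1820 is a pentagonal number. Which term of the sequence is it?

Set n(3n−1)/2 = 1820, giving 3n² − n − 3640 = 0.
The discriminant is 1 + 24·1820 = 43681, and √43681 = 209.
So n = (1 + 209) / 6 = 210/6 = 35.

35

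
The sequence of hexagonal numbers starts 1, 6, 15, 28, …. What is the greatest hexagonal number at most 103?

Solve n(2n−1) ≤ 103 for integer n.
n = 7 gives 91 ≤ 103, while n = 8 gives 120 > 103; so the answer is 91.

91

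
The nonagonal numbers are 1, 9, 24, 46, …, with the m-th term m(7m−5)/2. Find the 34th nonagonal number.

3961

The 34th nonagonal number is n(7n−5)/2 with n = 34.
34·(7·34 − 5)/2 = 34·233/2 = 3961.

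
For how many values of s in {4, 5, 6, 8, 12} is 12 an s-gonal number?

s = 4: P(4, 3) = 9 and P(4, 4) = 16; 12 is not s-gonal.
s = 5: P(5, 3) = 12. ✓
s = 6: P(6, 2) = 6 and P(6, 3) = 15; 12 is not s-gonal.
s = 8: P(8, 2) = 8 and P(8, 3) = 21; 12 is not s-gonal.
s = 12: P(12, 2) = 12. ✓
Hits: s ∈ {5, 12} → 2.

2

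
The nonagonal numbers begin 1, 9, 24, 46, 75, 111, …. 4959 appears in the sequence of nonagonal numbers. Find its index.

Set n(7n−5)/2 = 4959, giving 7n² − 5n − 9918 = 0.
The discriminant is 25 + 56·4959 = 277729, and √277729 = 527.
So n = (5 + 527) / 14 = 532/14 = 38.
Check: 38·(7·38 − 5)/2 = 4959. ✓

38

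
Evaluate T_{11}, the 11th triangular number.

The 11th triangular number is n(n+1)/2 with n = 11.
11·12/2 = 132/2 = 66.

66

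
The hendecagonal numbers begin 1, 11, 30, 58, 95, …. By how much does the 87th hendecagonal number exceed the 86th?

Consecutive hendecagonal numbers differ by 9n − 8: here 9·87 − 8 = 775.

775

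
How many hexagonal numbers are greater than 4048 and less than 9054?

22

The n-th hexagonal number is n(2n−1).
Smallest index with value > 4048: n = 46 (giving 4186).
Largest index with value < 9054: n = 67 (giving 8911).
Indices 46 through 67: 22 terms.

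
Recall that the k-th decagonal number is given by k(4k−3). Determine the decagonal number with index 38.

The 38th decagonal number is n(4n−3) with n = 38.
38·(4·38 − 3) = 38·149 = 5662.

5662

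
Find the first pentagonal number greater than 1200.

1247

Solve n(3n−1)/2 > 1200 for integer n.
The largest n with value ≤ 1200 is 28 (since 1162 ≤ 1200 < 1247), so the first above is n = 29, value 1247.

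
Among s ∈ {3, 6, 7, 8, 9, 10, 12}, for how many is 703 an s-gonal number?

s = 3: P(3, 37) = 703. ✓
s = 6: P(6, 19) = 703. ✓
s = 7: P(7, 17) = 697 and P(7, 18) = 783; 703 is not s-gonal.
s = 8: P(8, 15) = 645 and P(8, 16) = 736; 703 is not s-gonal.
s = 9: P(9, 14) = 651 and P(9, 15) = 750; 703 is not s-gonal.
s = 10: P(10, 13) = 637 and P(10, 14) = 742; 703 is not s-gonal.
s = 12: P(12, 12) = 672 and P(12, 13) = 793; 703 is not s-gonal.
Hits: s ∈ {3, 6} → 2.

2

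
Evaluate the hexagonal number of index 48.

The 48th hexagonal number is n(2n−1) with n = 48.
48·(2·48 − 1) = 48·95 = 4560.

4560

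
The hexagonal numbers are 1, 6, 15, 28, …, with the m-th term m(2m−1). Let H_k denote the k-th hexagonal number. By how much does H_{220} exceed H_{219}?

Consecutive hexagonal numbers differ by 4n − 3: here 4·220 − 3 = 877.

877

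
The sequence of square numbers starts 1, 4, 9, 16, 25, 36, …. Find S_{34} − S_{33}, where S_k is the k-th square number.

n² − (n−1)² = 2n − 1, so 34² − 33² = 2·34 − 1 = 67.

67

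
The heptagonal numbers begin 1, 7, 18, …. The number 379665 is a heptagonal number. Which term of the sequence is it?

Set n(5n−3)/2 = 379665, giving 5n² − 3n − 759330 = 0.
The discriminant is 9 + 40·379665 = 15186609, and √15186609 = 3897.
So n = (3 + 3897) / 10 = 3900/10 = 390.

390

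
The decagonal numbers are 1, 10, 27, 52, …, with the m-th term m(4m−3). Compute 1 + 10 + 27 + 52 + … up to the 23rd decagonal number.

16468

Σ i(4i−3) = 4Σi² − 3Σi over i = 1..23.
Σi = 276 and Σi² = 4324.
4·4324 − 3·276 = 16468.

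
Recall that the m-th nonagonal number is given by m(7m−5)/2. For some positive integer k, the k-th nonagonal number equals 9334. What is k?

Set n(7n−5)/2 = 9334, giving 7n² − 5n − 18668 = 0.
So n = (5 + 723) / 14 = 728/14 = 52.

52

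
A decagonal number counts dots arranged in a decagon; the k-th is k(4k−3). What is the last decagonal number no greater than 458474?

Solve n(4n−3) ≤ 458474 for integer n.
n = 338 gives 455962 ≤ 458474, while n = 339 gives 458667 > 458474; so the answer is 455962.

455962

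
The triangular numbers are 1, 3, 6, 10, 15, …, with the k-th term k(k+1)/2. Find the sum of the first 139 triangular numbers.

Σ i(i+1)/2 = (Σi² + Σi) / 2 over i = 1..139.
Σi = 9730 and Σi² = 904890.
(1·904890 + 1·9730) / 2 = 914620/2 = 457310.

457310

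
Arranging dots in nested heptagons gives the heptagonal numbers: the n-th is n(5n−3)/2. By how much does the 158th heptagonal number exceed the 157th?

786

Consecutive heptagonal numbers differ by 5n − 4: here 5·158 − 4 = 786.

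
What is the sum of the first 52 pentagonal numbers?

Σ i(3i−1)/2 = (3Σi² − Σi) / 2 over i = 1..52.
Σi = 1378 and Σi² = 48230.
(3·48230 − 1·1378) / 2 = 143312/2 = 71656.

71656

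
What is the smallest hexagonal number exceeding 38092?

38503

Solve n(2n−1) > 38092 for integer n.
The largest n with value ≤ 38092 is 138 (since 37950 ≤ 38092 < 38503), so the first above is n = 139, value 38503.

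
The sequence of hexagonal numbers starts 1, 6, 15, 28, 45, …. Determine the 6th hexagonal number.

The 6th hexagonal number is n(2n−1) with n = 6.
6·(2·6 − 1) = 6·11 = 66.

66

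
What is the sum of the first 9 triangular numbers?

165

Σ i(i+1)/2 = (Σi² + Σi) / 2 over i = 1..9.
Σi = 45 and Σi² = 285.
(1·285 + 1·45) / 2 = 330/2 = 165.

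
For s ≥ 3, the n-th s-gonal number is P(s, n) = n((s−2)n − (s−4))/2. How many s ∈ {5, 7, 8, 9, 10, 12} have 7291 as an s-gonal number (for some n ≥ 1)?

1

s = 5: P(5, 69) = 7107 and P(5, 70) = 7315; 7291 is not s-gonal.
s = 7: P(7, 54) = 7209 and P(7, 55) = 7480; 7291 is not s-gonal.
s = 8: P(8, 49) = 7105 and P(8, 50) = 7400; 7291 is not s-gonal.
s = 9: P(9, 46) = 7291. ✓
s = 10: P(10, 43) = 7267 and P(10, 44) = 7612; 7291 is not s-gonal.
s = 12: P(12, 38) = 7068 and P(12, 39) = 7449; 7291 is not s-gonal.
Hits: s ∈ {9} → 1.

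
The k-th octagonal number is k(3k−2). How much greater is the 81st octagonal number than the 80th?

Consecutive octagonal numbers differ by 6n − 5: here 6·81 − 5 = 481.

481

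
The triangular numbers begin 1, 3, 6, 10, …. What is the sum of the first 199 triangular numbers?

1333300

Σ i(i+1)/2 = (Σi² + Σi) / 2 over i = 1..199.
Σi = 19900 and Σi² = 2646700.
(1·2646700 + 1·19900) / 2 = 2666600/2 = 1333300.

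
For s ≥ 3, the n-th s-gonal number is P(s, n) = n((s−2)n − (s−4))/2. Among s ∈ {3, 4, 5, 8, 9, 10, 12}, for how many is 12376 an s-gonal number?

s = 3: P(3, 156) = 12246 and P(3, 157) = 12403; 12376 is not s-gonal.
s = 4: P(4, 111) = 12321 and P(4, 112) = 12544; 12376 is not s-gonal.
s = 5: P(5, 91) = 12376. ✓
s = 8: P(8, 64) = 12160 and P(8, 65) = 12545; 12376 is not s-gonal.
s = 9: P(9, 59) = 12036 and P(9, 60) = 12450; 12376 is not s-gonal.
s = 10: P(10, 56) = 12376. ✓
s = 12: P(12, 50) = 12300 and P(12, 51) = 12801; 12376 is not s-gonal.
Hits: s ∈ {5, 10} → 2.

2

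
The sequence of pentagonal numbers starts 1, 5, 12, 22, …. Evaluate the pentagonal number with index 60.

The 60th pentagonal number is n(3n−1)/2 with n = 60.
60·(3·60 − 1)/2 = 60·179/2 = 5370.

5370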